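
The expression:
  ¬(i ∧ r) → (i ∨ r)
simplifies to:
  i ∨ r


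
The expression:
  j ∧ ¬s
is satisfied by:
  {j: True, s: False}


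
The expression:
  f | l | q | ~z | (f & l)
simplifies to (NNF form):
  f | l | q | ~z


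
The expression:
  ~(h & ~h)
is always true.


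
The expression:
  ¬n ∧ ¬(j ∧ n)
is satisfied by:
  {n: False}


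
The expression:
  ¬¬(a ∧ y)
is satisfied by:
  {a: True, y: True}


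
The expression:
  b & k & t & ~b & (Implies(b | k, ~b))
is never true.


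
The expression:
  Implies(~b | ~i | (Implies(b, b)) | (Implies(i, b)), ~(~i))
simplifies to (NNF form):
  i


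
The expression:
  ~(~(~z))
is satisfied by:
  {z: False}


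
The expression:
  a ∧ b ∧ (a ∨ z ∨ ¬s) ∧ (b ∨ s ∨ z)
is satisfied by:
  {a: True, b: True}


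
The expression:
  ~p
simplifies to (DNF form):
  ~p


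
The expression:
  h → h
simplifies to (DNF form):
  True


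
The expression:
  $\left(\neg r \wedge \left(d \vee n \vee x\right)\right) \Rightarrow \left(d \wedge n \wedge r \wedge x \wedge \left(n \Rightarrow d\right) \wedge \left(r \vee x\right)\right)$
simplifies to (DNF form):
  $r \vee \left(\neg d \wedge \neg n \wedge \neg x\right)$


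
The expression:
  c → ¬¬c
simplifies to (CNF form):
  True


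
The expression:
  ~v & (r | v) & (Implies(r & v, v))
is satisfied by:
  {r: True, v: False}


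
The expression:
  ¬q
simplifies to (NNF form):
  ¬q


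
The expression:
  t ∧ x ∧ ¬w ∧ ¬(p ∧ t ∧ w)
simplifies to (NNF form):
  t ∧ x ∧ ¬w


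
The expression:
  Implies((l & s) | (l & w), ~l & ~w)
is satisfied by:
  {w: False, l: False, s: False}
  {s: True, w: False, l: False}
  {w: True, s: False, l: False}
  {s: True, w: True, l: False}
  {l: True, s: False, w: False}


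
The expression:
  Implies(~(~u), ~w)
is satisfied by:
  {w: False, u: False}
  {u: True, w: False}
  {w: True, u: False}


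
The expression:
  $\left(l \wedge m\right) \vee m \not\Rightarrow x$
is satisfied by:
  {m: True, l: True, x: False}
  {m: True, l: False, x: False}
  {m: True, x: True, l: True}


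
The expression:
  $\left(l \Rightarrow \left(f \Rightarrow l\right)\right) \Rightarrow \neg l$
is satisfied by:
  {l: False}


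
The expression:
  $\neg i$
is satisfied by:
  {i: False}


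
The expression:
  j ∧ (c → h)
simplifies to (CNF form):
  j ∧ (h ∨ ¬c)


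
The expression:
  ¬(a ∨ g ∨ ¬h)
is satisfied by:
  {h: True, g: False, a: False}


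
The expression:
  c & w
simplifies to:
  c & w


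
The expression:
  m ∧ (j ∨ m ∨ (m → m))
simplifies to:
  m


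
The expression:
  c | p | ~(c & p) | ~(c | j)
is always true.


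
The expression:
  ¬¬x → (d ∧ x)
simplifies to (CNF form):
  d ∨ ¬x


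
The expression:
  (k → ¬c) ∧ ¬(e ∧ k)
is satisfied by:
  {c: False, k: False, e: False}
  {e: True, c: False, k: False}
  {c: True, e: False, k: False}
  {e: True, c: True, k: False}
  {k: True, e: False, c: False}


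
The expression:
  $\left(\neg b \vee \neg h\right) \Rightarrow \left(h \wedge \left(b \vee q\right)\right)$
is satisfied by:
  {h: True, b: True, q: True}
  {h: True, b: True, q: False}
  {h: True, q: True, b: False}


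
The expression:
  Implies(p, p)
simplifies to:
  True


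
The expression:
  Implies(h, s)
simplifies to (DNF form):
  s | ~h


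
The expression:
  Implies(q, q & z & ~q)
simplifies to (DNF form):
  ~q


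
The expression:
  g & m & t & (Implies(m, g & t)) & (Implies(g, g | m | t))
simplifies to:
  g & m & t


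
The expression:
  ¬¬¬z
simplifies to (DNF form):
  ¬z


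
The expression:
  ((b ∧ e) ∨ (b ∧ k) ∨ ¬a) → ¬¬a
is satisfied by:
  {a: True}


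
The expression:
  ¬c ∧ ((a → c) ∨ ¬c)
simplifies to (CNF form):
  ¬c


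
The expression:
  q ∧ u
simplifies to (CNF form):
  q ∧ u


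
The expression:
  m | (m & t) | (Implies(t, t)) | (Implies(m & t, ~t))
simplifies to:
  True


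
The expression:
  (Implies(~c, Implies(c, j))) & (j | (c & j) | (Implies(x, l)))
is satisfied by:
  {l: True, j: True, x: False}
  {l: True, j: False, x: False}
  {j: True, l: False, x: False}
  {l: False, j: False, x: False}
  {x: True, l: True, j: True}
  {x: True, l: True, j: False}
  {x: True, j: True, l: False}


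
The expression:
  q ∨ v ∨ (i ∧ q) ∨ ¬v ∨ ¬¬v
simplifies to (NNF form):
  True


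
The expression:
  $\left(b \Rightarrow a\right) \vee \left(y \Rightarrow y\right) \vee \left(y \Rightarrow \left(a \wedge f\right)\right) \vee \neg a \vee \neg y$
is always true.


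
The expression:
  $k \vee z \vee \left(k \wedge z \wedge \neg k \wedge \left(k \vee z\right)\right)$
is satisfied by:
  {k: True, z: True}
  {k: True, z: False}
  {z: True, k: False}


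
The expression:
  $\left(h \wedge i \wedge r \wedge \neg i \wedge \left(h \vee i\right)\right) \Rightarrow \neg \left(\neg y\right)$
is always true.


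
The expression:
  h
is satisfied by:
  {h: True}


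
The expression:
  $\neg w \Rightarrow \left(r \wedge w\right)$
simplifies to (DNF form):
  $w$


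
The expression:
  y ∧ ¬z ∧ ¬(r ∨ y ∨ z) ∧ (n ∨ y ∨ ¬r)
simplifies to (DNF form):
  False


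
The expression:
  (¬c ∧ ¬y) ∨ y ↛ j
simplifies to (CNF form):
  (y ∨ ¬c) ∧ (y ∨ ¬y) ∧ (¬c ∨ ¬j) ∧ (¬j ∨ ¬y)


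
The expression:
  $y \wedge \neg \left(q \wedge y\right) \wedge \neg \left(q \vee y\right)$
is never true.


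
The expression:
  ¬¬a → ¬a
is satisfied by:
  {a: False}


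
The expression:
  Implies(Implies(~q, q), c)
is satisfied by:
  {c: True, q: False}
  {q: False, c: False}
  {q: True, c: True}


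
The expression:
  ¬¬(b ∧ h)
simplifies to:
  b ∧ h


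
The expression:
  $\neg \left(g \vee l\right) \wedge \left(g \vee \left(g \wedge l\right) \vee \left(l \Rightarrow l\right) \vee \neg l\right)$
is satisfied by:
  {g: False, l: False}


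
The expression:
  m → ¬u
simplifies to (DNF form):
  ¬m ∨ ¬u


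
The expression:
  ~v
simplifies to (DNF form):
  ~v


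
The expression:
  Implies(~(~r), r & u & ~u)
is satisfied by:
  {r: False}


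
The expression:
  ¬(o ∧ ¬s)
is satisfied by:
  {s: True, o: False}
  {o: False, s: False}
  {o: True, s: True}


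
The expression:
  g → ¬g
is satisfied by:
  {g: False}


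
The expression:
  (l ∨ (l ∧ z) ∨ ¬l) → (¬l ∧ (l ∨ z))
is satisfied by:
  {z: True, l: False}


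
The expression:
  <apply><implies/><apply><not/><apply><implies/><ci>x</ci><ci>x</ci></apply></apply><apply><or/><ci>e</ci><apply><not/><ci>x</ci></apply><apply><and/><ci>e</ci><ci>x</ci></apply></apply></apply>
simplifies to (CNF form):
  <true/>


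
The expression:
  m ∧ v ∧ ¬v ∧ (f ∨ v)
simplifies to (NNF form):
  False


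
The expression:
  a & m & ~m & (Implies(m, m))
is never true.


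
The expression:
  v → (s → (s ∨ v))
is always true.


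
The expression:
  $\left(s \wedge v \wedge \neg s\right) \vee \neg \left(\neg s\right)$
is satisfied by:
  {s: True}


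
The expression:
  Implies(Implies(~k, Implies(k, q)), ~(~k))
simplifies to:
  k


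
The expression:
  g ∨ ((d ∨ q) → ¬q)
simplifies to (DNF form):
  g ∨ ¬q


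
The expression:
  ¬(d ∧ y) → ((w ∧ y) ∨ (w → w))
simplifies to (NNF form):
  True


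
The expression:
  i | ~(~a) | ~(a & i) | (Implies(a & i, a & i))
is always true.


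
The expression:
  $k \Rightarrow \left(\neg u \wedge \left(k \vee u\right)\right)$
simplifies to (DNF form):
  $\neg k \vee \neg u$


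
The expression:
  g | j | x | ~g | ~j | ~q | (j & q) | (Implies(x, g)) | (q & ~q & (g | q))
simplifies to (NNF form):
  True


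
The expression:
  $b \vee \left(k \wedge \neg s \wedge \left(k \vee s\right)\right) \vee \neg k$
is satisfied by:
  {b: True, s: False, k: False}
  {s: False, k: False, b: False}
  {b: True, k: True, s: False}
  {k: True, s: False, b: False}
  {b: True, s: True, k: False}
  {s: True, b: False, k: False}
  {b: True, k: True, s: True}


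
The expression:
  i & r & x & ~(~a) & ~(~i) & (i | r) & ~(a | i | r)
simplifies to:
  False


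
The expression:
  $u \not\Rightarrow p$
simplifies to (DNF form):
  $u \wedge \neg p$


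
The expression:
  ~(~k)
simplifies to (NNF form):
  k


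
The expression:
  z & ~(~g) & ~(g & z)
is never true.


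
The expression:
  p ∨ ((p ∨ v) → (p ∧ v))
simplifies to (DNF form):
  p ∨ ¬v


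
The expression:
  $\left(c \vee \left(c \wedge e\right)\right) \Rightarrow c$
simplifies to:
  $\text{True}$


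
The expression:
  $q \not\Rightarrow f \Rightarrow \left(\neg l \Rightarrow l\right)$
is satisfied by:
  {l: True, f: True, q: False}
  {l: True, f: False, q: False}
  {f: True, l: False, q: False}
  {l: False, f: False, q: False}
  {q: True, l: True, f: True}
  {q: True, l: True, f: False}
  {q: True, f: True, l: False}


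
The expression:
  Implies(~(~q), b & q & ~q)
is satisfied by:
  {q: False}


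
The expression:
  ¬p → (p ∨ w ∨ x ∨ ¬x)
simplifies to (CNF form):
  True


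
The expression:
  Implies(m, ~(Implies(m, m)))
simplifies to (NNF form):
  ~m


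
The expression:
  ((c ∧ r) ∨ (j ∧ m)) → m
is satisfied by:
  {m: True, c: False, r: False}
  {c: False, r: False, m: False}
  {r: True, m: True, c: False}
  {r: True, c: False, m: False}
  {m: True, c: True, r: False}
  {c: True, m: False, r: False}
  {r: True, c: True, m: True}


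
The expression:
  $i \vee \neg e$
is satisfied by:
  {i: True, e: False}
  {e: False, i: False}
  {e: True, i: True}


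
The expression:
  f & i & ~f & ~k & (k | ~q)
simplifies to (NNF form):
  False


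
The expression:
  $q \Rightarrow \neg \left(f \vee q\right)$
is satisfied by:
  {q: False}


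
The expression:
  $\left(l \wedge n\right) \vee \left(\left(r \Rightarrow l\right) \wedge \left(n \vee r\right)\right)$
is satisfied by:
  {n: True, l: True, r: False}
  {n: True, r: False, l: False}
  {n: True, l: True, r: True}
  {l: True, r: True, n: False}


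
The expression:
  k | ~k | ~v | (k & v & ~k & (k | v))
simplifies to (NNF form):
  True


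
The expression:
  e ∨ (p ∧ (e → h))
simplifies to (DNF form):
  e ∨ p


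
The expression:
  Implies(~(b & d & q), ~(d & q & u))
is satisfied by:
  {b: True, u: False, q: False, d: False}
  {b: False, u: False, q: False, d: False}
  {b: True, d: True, u: False, q: False}
  {d: True, b: False, u: False, q: False}
  {b: True, q: True, d: False, u: False}
  {q: True, d: False, u: False, b: False}
  {b: True, d: True, q: True, u: False}
  {d: True, q: True, b: False, u: False}
  {b: True, u: True, d: False, q: False}
  {u: True, d: False, q: False, b: False}
  {b: True, d: True, u: True, q: False}
  {d: True, u: True, b: False, q: False}
  {b: True, q: True, u: True, d: False}
  {q: True, u: True, d: False, b: False}
  {b: True, d: True, q: True, u: True}


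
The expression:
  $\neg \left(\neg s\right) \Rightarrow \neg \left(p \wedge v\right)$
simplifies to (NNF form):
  $\neg p \vee \neg s \vee \neg v$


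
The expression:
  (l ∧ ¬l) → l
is always true.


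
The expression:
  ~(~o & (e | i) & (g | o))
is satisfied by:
  {o: True, e: False, g: False, i: False}
  {i: True, o: True, e: False, g: False}
  {o: True, e: True, g: False, i: False}
  {i: True, o: True, e: True, g: False}
  {i: False, e: False, g: False, o: False}
  {i: True, e: False, g: False, o: False}
  {e: True, i: False, g: False, o: False}
  {i: True, e: True, g: False, o: False}
  {g: True, o: True, i: False, e: False}
  {i: True, g: True, o: True, e: False}
  {g: True, o: True, e: True, i: False}
  {i: True, g: True, o: True, e: True}
  {g: True, o: False, e: False, i: False}


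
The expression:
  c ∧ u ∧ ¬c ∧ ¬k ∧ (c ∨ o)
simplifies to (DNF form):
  False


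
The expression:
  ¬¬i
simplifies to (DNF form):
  i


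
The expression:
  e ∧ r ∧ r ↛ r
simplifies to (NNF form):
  False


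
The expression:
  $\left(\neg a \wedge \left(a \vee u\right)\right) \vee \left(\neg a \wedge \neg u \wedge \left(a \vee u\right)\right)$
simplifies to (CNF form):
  $u \wedge \neg a$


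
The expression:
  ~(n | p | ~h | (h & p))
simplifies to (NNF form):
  h & ~n & ~p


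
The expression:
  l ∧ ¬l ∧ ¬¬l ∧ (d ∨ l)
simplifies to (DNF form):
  False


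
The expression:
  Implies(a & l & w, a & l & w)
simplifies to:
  True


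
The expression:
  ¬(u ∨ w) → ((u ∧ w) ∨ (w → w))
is always true.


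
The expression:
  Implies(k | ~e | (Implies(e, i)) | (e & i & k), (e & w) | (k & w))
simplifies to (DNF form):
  (e & w) | (k & w) | (e & w & ~i) | (e & w & ~k) | (k & w & ~i) | (k & w & ~k) | (e & ~i & ~k) | (k & ~i & ~k)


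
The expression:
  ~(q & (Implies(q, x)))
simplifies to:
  ~q | ~x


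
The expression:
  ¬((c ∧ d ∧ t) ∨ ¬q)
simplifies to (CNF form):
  q ∧ (¬c ∨ ¬d ∨ ¬t)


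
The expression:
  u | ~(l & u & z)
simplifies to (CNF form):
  True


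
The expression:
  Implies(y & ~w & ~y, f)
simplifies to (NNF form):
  True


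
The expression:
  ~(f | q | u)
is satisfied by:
  {q: False, u: False, f: False}


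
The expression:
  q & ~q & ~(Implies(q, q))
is never true.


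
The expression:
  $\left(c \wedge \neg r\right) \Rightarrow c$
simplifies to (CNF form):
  $\text{True}$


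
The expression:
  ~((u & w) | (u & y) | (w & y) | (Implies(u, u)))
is never true.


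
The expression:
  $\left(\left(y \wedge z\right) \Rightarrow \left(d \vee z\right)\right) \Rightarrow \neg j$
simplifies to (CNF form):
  $\neg j$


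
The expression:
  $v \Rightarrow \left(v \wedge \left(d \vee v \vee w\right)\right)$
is always true.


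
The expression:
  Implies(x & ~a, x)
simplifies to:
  True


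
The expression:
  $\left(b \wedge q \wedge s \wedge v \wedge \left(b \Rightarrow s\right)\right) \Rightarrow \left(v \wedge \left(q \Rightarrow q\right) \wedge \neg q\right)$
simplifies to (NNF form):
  $\neg b \vee \neg q \vee \neg s \vee \neg v$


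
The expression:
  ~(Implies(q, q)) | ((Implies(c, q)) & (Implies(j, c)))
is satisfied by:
  {q: True, c: False, j: False}
  {c: False, j: False, q: False}
  {q: True, c: True, j: False}
  {j: True, q: True, c: True}


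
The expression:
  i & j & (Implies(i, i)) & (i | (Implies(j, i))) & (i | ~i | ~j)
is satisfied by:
  {i: True, j: True}


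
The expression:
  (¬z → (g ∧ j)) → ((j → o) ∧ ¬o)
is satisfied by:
  {g: False, o: False, z: False, j: False}
  {o: True, j: False, g: False, z: False}
  {g: True, j: False, o: False, z: False}
  {o: True, g: True, j: False, z: False}
  {j: True, g: False, o: False, z: False}
  {j: True, o: True, g: False, z: False}
  {z: True, j: False, g: False, o: False}
  {z: True, g: True, j: False, o: False}


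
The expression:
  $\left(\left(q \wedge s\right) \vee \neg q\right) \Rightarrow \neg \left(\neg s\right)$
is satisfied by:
  {q: True, s: True}
  {q: True, s: False}
  {s: True, q: False}


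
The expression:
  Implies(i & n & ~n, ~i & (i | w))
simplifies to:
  True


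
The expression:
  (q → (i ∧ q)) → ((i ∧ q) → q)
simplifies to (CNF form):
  True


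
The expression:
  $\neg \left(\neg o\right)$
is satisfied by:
  {o: True}


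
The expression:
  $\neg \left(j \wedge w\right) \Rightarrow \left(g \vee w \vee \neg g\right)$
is always true.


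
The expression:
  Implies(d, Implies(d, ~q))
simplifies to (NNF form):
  ~d | ~q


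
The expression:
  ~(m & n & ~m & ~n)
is always true.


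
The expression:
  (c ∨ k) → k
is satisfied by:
  {k: True, c: False}
  {c: False, k: False}
  {c: True, k: True}


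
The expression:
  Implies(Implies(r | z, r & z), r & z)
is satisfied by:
  {r: True, z: True}
  {r: True, z: False}
  {z: True, r: False}


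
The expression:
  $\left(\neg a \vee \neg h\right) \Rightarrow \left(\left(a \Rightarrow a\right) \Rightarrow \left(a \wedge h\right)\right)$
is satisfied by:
  {a: True, h: True}


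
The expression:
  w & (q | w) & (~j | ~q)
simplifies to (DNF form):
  (w & ~j) | (w & ~q)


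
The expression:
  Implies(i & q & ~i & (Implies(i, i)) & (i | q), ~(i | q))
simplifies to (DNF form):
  True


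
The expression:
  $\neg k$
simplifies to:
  $\neg k$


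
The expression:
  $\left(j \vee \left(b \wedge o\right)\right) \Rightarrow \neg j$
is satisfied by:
  {j: False}


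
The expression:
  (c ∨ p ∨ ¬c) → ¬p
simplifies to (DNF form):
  ¬p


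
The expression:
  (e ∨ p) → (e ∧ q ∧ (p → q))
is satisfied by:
  {q: True, p: False, e: False}
  {p: False, e: False, q: False}
  {e: True, q: True, p: False}
  {e: True, p: True, q: True}


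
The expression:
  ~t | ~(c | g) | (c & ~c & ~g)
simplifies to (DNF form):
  ~t | (~c & ~g)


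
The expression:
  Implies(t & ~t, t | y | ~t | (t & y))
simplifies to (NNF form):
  True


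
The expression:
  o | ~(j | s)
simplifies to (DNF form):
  o | (~j & ~s)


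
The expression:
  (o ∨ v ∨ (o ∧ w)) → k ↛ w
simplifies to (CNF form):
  (k ∨ ¬o) ∧ (k ∨ ¬v) ∧ (¬o ∨ ¬w) ∧ (¬v ∨ ¬w)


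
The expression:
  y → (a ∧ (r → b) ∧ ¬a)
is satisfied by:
  {y: False}


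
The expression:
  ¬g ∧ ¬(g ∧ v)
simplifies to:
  ¬g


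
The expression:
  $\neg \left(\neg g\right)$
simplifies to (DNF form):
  $g$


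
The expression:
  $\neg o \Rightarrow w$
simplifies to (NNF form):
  $o \vee w$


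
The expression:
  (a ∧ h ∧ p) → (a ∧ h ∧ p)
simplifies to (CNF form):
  True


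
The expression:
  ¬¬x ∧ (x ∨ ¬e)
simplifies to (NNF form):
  x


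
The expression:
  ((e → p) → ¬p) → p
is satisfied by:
  {p: True}


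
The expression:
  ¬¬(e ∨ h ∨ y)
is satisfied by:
  {y: True, e: True, h: True}
  {y: True, e: True, h: False}
  {y: True, h: True, e: False}
  {y: True, h: False, e: False}
  {e: True, h: True, y: False}
  {e: True, h: False, y: False}
  {h: True, e: False, y: False}


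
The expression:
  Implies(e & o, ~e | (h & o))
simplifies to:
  h | ~e | ~o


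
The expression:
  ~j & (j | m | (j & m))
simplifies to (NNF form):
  m & ~j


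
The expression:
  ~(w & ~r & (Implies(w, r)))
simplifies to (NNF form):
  True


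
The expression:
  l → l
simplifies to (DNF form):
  True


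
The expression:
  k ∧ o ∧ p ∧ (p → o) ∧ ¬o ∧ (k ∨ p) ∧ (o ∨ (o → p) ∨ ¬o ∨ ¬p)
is never true.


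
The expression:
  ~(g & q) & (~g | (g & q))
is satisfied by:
  {g: False}


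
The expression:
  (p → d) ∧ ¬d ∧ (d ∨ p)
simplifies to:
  False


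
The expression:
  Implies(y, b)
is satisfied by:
  {b: True, y: False}
  {y: False, b: False}
  {y: True, b: True}


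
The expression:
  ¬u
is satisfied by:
  {u: False}


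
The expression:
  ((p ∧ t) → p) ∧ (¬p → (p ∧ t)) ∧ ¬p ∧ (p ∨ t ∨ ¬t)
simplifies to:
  False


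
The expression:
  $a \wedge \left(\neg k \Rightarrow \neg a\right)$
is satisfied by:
  {a: True, k: True}


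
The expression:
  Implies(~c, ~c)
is always true.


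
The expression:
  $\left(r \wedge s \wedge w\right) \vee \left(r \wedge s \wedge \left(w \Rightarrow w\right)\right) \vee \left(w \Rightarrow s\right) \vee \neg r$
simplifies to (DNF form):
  $s \vee \neg r \vee \neg w$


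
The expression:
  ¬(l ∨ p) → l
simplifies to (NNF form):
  l ∨ p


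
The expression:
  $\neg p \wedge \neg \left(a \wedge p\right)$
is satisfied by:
  {p: False}


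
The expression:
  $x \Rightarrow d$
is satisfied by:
  {d: True, x: False}
  {x: False, d: False}
  {x: True, d: True}


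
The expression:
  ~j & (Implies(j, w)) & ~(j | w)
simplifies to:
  ~j & ~w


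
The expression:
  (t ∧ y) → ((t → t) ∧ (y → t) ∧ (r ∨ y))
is always true.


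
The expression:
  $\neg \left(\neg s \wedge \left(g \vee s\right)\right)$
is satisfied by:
  {s: True, g: False}
  {g: False, s: False}
  {g: True, s: True}


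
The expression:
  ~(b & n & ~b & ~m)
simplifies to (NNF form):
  True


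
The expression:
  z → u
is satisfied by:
  {u: True, z: False}
  {z: False, u: False}
  {z: True, u: True}


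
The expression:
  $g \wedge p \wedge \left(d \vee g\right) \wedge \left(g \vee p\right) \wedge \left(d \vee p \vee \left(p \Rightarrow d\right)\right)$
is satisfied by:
  {p: True, g: True}


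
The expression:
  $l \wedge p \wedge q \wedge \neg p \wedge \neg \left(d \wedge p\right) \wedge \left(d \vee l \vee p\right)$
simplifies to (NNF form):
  $\text{False}$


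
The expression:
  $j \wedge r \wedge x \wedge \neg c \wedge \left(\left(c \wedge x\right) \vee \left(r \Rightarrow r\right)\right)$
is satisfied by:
  {r: True, j: True, x: True, c: False}


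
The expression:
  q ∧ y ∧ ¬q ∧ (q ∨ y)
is never true.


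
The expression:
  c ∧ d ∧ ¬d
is never true.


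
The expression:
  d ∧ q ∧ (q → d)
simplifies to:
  d ∧ q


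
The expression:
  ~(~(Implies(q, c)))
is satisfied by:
  {c: True, q: False}
  {q: False, c: False}
  {q: True, c: True}


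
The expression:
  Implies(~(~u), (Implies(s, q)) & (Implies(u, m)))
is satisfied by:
  {m: True, q: True, s: False, u: False}
  {m: True, q: False, s: False, u: False}
  {m: True, s: True, q: True, u: False}
  {m: True, s: True, q: False, u: False}
  {q: True, m: False, s: False, u: False}
  {m: False, q: False, s: False, u: False}
  {s: True, q: True, m: False, u: False}
  {s: True, m: False, q: False, u: False}
  {m: True, u: True, q: True, s: False}
  {m: True, u: True, q: False, s: False}
  {m: True, u: True, s: True, q: True}


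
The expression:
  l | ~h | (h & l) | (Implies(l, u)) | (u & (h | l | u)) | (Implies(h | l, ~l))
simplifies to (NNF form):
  True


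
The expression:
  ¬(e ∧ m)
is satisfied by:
  {m: False, e: False}
  {e: True, m: False}
  {m: True, e: False}


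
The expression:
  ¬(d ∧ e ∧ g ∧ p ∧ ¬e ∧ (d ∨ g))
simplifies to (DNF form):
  True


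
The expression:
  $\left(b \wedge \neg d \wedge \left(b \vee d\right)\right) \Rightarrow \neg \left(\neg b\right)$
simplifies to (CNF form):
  $\text{True}$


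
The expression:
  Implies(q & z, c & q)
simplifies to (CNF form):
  c | ~q | ~z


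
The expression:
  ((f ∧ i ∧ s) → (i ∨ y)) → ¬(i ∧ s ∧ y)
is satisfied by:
  {s: False, y: False, i: False}
  {i: True, s: False, y: False}
  {y: True, s: False, i: False}
  {i: True, y: True, s: False}
  {s: True, i: False, y: False}
  {i: True, s: True, y: False}
  {y: True, s: True, i: False}


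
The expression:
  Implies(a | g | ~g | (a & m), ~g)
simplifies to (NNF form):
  ~g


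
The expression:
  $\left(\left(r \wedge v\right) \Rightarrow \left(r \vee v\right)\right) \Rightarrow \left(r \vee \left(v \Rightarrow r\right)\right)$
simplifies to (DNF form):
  $r \vee \neg v$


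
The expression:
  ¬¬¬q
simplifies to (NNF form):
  ¬q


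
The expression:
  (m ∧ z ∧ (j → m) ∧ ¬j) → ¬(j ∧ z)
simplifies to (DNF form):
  True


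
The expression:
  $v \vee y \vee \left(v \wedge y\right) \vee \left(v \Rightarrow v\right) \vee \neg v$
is always true.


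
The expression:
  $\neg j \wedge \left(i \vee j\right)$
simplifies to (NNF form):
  $i \wedge \neg j$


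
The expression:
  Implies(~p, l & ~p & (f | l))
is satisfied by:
  {l: True, p: True}
  {l: True, p: False}
  {p: True, l: False}


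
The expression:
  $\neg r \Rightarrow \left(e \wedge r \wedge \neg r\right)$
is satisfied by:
  {r: True}


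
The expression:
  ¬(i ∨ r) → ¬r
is always true.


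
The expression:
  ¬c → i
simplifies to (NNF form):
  c ∨ i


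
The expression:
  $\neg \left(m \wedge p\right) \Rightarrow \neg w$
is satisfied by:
  {m: True, p: True, w: False}
  {m: True, p: False, w: False}
  {p: True, m: False, w: False}
  {m: False, p: False, w: False}
  {m: True, w: True, p: True}


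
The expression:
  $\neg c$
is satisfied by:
  {c: False}


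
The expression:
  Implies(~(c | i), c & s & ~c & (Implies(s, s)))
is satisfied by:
  {i: True, c: True}
  {i: True, c: False}
  {c: True, i: False}


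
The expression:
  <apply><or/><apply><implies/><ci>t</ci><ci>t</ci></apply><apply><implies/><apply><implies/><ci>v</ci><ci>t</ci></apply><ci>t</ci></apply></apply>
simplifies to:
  <true/>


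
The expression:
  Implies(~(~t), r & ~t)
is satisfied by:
  {t: False}


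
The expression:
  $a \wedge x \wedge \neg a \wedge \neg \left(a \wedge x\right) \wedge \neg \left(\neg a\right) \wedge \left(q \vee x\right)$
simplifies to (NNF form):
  $\text{False}$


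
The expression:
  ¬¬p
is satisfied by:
  {p: True}


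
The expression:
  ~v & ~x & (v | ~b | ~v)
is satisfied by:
  {x: False, v: False}


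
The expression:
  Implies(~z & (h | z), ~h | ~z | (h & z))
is always true.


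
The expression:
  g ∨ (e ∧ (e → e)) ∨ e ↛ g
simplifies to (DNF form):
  e ∨ g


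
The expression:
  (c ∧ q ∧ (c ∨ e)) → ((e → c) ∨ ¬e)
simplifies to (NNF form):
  True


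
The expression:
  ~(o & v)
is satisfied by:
  {v: False, o: False}
  {o: True, v: False}
  {v: True, o: False}


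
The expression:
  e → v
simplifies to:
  v ∨ ¬e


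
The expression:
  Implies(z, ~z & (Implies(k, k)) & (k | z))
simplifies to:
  ~z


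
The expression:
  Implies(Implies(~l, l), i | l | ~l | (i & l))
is always true.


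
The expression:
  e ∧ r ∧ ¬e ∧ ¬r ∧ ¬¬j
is never true.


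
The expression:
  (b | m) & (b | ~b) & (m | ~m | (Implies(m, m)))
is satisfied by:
  {b: True, m: True}
  {b: True, m: False}
  {m: True, b: False}


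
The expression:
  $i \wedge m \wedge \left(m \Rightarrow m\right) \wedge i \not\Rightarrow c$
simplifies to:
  $i \wedge m \wedge \neg c$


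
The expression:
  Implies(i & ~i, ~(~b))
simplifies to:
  True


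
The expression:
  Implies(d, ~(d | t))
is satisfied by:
  {d: False}


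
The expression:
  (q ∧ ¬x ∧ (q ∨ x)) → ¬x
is always true.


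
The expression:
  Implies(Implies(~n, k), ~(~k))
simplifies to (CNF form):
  k | ~n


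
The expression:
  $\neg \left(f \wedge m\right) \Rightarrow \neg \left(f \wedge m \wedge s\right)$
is always true.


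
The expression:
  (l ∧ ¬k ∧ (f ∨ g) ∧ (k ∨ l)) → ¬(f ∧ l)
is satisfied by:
  {k: True, l: False, f: False}
  {l: False, f: False, k: False}
  {f: True, k: True, l: False}
  {f: True, l: False, k: False}
  {k: True, l: True, f: False}
  {l: True, k: False, f: False}
  {f: True, l: True, k: True}


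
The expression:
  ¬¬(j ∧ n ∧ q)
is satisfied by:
  {j: True, q: True, n: True}


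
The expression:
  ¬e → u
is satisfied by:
  {e: True, u: True}
  {e: True, u: False}
  {u: True, e: False}


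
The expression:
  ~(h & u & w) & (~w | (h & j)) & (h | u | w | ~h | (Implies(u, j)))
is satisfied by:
  {h: True, j: True, u: False, w: False}
  {h: True, j: False, u: False, w: False}
  {j: True, h: False, u: False, w: False}
  {h: False, j: False, u: False, w: False}
  {h: True, u: True, j: True, w: False}
  {h: True, u: True, j: False, w: False}
  {u: True, j: True, h: False, w: False}
  {u: True, h: False, j: False, w: False}
  {h: True, w: True, u: False, j: True}


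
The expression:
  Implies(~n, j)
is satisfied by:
  {n: True, j: True}
  {n: True, j: False}
  {j: True, n: False}


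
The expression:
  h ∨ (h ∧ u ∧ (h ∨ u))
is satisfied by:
  {h: True}


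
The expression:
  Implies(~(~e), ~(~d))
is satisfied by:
  {d: True, e: False}
  {e: False, d: False}
  {e: True, d: True}


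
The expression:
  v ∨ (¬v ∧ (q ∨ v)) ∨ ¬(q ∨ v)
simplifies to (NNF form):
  True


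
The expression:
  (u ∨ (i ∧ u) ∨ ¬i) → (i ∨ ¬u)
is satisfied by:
  {i: True, u: False}
  {u: False, i: False}
  {u: True, i: True}


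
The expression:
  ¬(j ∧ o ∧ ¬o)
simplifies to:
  True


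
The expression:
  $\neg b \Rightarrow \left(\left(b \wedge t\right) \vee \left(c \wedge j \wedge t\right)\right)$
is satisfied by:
  {b: True, t: True, c: True, j: True}
  {b: True, t: True, c: True, j: False}
  {b: True, t: True, j: True, c: False}
  {b: True, t: True, j: False, c: False}
  {b: True, c: True, j: True, t: False}
  {b: True, c: True, j: False, t: False}
  {b: True, c: False, j: True, t: False}
  {b: True, c: False, j: False, t: False}
  {t: True, c: True, j: True, b: False}


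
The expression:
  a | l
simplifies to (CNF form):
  a | l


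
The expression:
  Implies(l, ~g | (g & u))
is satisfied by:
  {u: True, l: False, g: False}
  {l: False, g: False, u: False}
  {g: True, u: True, l: False}
  {g: True, l: False, u: False}
  {u: True, l: True, g: False}
  {l: True, u: False, g: False}
  {g: True, l: True, u: True}


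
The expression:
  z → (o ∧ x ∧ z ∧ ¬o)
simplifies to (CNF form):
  ¬z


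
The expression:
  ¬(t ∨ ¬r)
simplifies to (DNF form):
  r ∧ ¬t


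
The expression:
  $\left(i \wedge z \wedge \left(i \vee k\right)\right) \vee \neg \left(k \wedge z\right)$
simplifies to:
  $i \vee \neg k \vee \neg z$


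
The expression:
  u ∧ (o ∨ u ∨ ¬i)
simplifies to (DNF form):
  u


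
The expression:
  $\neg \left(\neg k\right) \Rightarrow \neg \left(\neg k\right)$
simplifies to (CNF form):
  $\text{True}$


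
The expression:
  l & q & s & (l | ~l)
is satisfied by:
  {s: True, q: True, l: True}


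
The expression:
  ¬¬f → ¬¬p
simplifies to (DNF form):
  p ∨ ¬f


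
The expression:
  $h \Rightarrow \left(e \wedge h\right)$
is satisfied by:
  {e: True, h: False}
  {h: False, e: False}
  {h: True, e: True}


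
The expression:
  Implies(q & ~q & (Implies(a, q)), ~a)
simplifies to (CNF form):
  True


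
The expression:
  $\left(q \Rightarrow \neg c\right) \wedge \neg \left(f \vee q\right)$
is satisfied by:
  {q: False, f: False}


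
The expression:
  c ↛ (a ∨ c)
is never true.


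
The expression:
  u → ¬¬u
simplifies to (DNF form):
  True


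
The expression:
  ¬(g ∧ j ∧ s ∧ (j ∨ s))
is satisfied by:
  {s: False, g: False, j: False}
  {j: True, s: False, g: False}
  {g: True, s: False, j: False}
  {j: True, g: True, s: False}
  {s: True, j: False, g: False}
  {j: True, s: True, g: False}
  {g: True, s: True, j: False}


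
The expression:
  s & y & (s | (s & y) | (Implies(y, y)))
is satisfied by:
  {s: True, y: True}


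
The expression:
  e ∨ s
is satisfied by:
  {e: True, s: True}
  {e: True, s: False}
  {s: True, e: False}


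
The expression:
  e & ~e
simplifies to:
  False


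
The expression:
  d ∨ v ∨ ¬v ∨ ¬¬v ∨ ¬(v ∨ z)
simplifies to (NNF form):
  True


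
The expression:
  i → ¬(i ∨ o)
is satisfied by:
  {i: False}


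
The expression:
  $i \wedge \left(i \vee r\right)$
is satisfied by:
  {i: True}


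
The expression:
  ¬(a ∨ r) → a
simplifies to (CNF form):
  a ∨ r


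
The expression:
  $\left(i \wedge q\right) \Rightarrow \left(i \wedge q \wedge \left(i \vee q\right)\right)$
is always true.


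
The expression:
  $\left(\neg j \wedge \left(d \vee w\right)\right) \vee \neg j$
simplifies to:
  $\neg j$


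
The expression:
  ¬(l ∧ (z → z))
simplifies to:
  ¬l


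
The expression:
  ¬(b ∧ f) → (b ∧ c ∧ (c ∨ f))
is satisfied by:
  {b: True, c: True, f: True}
  {b: True, c: True, f: False}
  {b: True, f: True, c: False}


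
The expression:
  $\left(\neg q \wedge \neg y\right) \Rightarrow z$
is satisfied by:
  {y: True, q: True, z: True}
  {y: True, q: True, z: False}
  {y: True, z: True, q: False}
  {y: True, z: False, q: False}
  {q: True, z: True, y: False}
  {q: True, z: False, y: False}
  {z: True, q: False, y: False}


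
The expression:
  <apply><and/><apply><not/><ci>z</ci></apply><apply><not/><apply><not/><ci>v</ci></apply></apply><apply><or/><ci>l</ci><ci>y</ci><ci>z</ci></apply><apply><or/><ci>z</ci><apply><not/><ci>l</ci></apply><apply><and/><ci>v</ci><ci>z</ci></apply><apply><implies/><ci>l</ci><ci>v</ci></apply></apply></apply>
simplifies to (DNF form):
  <apply><or/><apply><and/><ci>l</ci><ci>v</ci><apply><not/><ci>z</ci></apply></apply><apply><and/><ci>v</ci><ci>y</ci><apply><not/><ci>z</ci></apply></apply></apply>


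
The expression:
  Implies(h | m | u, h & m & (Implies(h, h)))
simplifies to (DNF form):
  (h & m) | (h & ~h) | (h & m & ~m) | (h & m & ~u) | (h & ~h & ~m) | (h & ~h & ~u) | (m & ~m & ~u) | (~h & ~m & ~u)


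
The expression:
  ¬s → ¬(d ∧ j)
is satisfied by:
  {s: True, d: False, j: False}
  {s: False, d: False, j: False}
  {j: True, s: True, d: False}
  {j: True, s: False, d: False}
  {d: True, s: True, j: False}
  {d: True, s: False, j: False}
  {d: True, j: True, s: True}


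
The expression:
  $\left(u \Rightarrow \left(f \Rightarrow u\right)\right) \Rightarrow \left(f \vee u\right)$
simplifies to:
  $f \vee u$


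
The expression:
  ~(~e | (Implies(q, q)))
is never true.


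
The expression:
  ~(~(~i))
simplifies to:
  ~i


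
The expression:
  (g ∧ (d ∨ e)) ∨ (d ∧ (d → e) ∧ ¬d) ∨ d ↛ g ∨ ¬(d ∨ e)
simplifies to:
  d ∨ g ∨ ¬e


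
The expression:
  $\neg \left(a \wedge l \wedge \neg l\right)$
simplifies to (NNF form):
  $\text{True}$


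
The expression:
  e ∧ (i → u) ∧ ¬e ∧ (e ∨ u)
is never true.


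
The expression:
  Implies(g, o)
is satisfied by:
  {o: True, g: False}
  {g: False, o: False}
  {g: True, o: True}


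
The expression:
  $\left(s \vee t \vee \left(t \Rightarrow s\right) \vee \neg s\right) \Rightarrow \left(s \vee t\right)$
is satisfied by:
  {t: True, s: True}
  {t: True, s: False}
  {s: True, t: False}


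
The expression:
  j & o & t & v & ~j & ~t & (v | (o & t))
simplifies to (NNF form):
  False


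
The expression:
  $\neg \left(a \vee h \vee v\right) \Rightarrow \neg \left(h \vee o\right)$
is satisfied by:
  {a: True, v: True, h: True, o: False}
  {a: True, v: True, o: False, h: False}
  {a: True, h: True, o: False, v: False}
  {a: True, o: False, h: False, v: False}
  {v: True, h: True, o: False, a: False}
  {v: True, o: False, h: False, a: False}
  {h: True, v: False, o: False, a: False}
  {v: False, o: False, h: False, a: False}
  {v: True, a: True, o: True, h: True}
  {v: True, a: True, o: True, h: False}
  {a: True, o: True, h: True, v: False}
  {a: True, o: True, v: False, h: False}
  {h: True, o: True, v: True, a: False}
  {o: True, v: True, a: False, h: False}
  {o: True, h: True, a: False, v: False}


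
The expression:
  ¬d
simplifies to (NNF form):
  ¬d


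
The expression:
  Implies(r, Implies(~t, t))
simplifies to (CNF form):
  t | ~r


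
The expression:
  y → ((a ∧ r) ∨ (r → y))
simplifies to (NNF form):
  True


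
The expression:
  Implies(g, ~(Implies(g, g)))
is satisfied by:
  {g: False}


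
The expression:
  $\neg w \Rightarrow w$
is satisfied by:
  {w: True}


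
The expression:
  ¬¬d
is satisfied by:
  {d: True}


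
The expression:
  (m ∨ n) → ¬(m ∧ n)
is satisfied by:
  {m: False, n: False}
  {n: True, m: False}
  {m: True, n: False}


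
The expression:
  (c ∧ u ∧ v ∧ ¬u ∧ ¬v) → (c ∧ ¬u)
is always true.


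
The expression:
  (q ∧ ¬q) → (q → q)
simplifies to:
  True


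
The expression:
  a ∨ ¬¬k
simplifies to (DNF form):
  a ∨ k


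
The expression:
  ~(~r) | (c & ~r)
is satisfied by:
  {r: True, c: True}
  {r: True, c: False}
  {c: True, r: False}


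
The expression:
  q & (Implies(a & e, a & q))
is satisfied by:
  {q: True}


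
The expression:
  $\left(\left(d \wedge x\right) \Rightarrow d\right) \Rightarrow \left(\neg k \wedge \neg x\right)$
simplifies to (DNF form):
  $\neg k \wedge \neg x$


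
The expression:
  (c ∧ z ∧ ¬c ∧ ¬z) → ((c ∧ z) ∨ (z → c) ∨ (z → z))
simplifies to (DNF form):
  True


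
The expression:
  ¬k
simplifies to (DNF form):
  ¬k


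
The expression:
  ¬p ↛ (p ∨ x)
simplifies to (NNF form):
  ¬p ∧ ¬x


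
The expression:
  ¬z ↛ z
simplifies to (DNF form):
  True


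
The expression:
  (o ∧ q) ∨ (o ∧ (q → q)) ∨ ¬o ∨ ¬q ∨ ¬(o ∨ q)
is always true.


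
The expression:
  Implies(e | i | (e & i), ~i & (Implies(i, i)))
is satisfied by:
  {i: False}


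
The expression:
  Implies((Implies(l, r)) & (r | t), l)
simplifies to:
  l | (~r & ~t)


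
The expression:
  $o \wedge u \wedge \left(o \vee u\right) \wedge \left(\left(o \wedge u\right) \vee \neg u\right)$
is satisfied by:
  {u: True, o: True}


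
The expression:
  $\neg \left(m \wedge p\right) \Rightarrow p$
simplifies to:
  $p$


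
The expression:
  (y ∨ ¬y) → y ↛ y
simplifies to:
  False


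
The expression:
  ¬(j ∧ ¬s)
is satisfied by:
  {s: True, j: False}
  {j: False, s: False}
  {j: True, s: True}


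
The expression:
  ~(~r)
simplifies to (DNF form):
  r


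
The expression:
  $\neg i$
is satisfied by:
  {i: False}


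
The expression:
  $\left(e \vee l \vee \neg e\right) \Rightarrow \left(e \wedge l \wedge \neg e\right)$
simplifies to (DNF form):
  $\text{False}$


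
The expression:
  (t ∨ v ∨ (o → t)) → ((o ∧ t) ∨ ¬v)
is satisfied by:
  {t: True, o: True, v: False}
  {t: True, o: False, v: False}
  {o: True, t: False, v: False}
  {t: False, o: False, v: False}
  {t: True, v: True, o: True}


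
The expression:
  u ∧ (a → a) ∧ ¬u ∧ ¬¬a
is never true.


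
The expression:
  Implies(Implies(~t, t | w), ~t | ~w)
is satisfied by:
  {w: False, t: False}
  {t: True, w: False}
  {w: True, t: False}


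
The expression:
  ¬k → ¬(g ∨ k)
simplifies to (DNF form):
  k ∨ ¬g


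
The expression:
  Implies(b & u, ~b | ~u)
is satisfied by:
  {u: False, b: False}
  {b: True, u: False}
  {u: True, b: False}


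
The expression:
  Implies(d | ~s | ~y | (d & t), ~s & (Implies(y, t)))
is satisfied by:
  {t: True, d: False, s: False, y: False}
  {t: True, d: True, s: False, y: False}
  {t: False, d: False, s: False, y: False}
  {d: True, t: False, s: False, y: False}
  {y: True, t: True, d: False, s: False}
  {y: True, t: True, d: True, s: False}
  {y: True, t: True, s: True, d: False}
  {y: True, s: True, d: False, t: False}
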